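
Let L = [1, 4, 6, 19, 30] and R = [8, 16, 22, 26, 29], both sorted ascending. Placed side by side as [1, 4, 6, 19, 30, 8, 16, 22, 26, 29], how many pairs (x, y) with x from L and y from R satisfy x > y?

7

Take each right-half value and tally the left-half values above it:
r = 8: 19, 30 → 2
r = 16: 19, 30 → 2
r = 22: 30 → 1
r = 26: 30 → 1
r = 29: 30 → 1
Cross-inversions: 2 + 2 + 1 + 1 + 1 = 7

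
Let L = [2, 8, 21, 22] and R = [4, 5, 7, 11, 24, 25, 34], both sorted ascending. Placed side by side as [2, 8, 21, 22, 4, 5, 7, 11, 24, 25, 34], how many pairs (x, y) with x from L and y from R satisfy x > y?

11 cross-inversions

Count, for every r in R, how many entries of L exceed r:
r = 4: 8, 21, 22 → 3
r = 5: 8, 21, 22 → 3
r = 7: 8, 21, 22 → 3
r = 11: 21, 22 → 2
r = 24: none → 0
r = 25: none → 0
r = 34: none → 0
Cross-inversions: 3 + 3 + 3 + 2 + 0 + 0 + 0 = 11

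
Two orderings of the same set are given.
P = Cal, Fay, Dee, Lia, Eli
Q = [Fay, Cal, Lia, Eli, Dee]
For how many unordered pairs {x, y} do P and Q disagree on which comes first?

Assign each item its position (1..5) in the first ordering, then rewrite the second ordering as that position sequence:
positions: Cal→1, Fay→2, Dee→3, Lia→4, Eli→5
second ordering as positions: [2, 1, 4, 5, 3]
Discordant pairs = inversions in this position sequence.
2: 1 → 1
1: 0
4: 3 → 1
5: 3 → 1
3: 0
Total: 1 + 0 + 1 + 1 + 0 = 3

3 disagreeing pairs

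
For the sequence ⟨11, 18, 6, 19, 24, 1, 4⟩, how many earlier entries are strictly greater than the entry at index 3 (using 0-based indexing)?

0

The element at index 3 is 19.
Elements before it: 11, 18, 6
None of them are larger than 19.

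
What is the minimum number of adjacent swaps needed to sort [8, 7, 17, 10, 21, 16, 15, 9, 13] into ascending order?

16

Minimum adjacent swaps = number of inversions (each swap of adjacent out-of-order elements removes one inversion and no swap can remove more).
Count inversions — for each element, later elements that are smaller:
8: 7 → 1
7: none → 0
17: 10, 16, 15, 9, 13 → 5
10: 9 → 1
21: 16, 15, 9, 13 → 4
16: 15, 9, 13 → 3
15: 9, 13 → 2
9: none → 0
13: none → 0
Total inversions: 1 + 0 + 5 + 1 + 4 + 3 + 2 + 0 + 0 = 16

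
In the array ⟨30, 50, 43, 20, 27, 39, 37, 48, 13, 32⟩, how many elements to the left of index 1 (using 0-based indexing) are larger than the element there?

The element at index 1 is 50.
Elements before it: 30
None of them are larger than 50.

0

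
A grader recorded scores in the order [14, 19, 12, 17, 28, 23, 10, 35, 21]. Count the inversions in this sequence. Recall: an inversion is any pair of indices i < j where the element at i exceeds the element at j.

For each element, count later entries that are smaller:
14 → 12, 10 → 2
19 → 12, 17, 10 → 3
12 → 10 → 1
17 → 10 → 1
28 → 23, 10, 21 → 3
23 → 10, 21 → 2
10 → none → 0
35 → 21 → 1
21 → none → 0
Sum: 2 + 3 + 1 + 1 + 3 + 2 + 0 + 1 + 0 = 13

13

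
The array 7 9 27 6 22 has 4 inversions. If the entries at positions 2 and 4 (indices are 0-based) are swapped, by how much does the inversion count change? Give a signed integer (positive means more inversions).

-1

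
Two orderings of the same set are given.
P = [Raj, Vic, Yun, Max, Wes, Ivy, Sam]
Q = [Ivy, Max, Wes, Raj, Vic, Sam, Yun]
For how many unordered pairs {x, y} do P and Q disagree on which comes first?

12

Assign each item its position (1..7) in the first ordering, then rewrite the second ordering as that position sequence:
positions: Raj→1, Vic→2, Yun→3, Max→4, Wes→5, Ivy→6, Sam→7
second ordering as positions: [6, 4, 5, 1, 2, 7, 3]
Discordant pairs = inversions in this position sequence.
6: 4, 5, 1, 2, 3 → 5
4: 1, 2, 3 → 3
5: 1, 2, 3 → 3
1: 0
2: 0
7: 3 → 1
3: 0
Total: 5 + 3 + 3 + 0 + 0 + 1 + 0 = 12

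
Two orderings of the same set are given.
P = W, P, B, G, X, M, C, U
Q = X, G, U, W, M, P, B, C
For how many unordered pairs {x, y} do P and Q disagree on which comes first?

Assign each item its position (1..8) in the first ordering, then rewrite the second ordering as that position sequence:
positions: W→1, P→2, B→3, G→4, X→5, M→6, C→7, U→8
second ordering as positions: [5, 4, 8, 1, 6, 2, 3, 7]
Discordant pairs = inversions in this position sequence.
5: 4, 1, 2, 3 → 4
4: 1, 2, 3 → 3
8: 1, 6, 2, 3, 7 → 5
1: 0
6: 2, 3 → 2
2: 0
3: 0
7: 0
Total: 4 + 3 + 5 + 0 + 2 + 0 + 0 + 0 = 14

There are 14 disagreeing pairs.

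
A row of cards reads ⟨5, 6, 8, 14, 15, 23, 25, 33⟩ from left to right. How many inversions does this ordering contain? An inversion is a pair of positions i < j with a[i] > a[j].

Count, for each position, how many later elements it exceeds:
5: 0
6: 0
8: 0
14: 0
15: 0
23: 0
25: 0
33: 0
Sum: 0 + 0 + 0 + 0 + 0 + 0 + 0 + 0 = 0

0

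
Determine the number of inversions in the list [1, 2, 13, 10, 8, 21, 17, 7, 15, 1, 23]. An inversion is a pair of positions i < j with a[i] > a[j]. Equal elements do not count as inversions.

Count, for each position, how many later elements it exceeds:
1: 0
2: 1
13: 4
10: 3
8: 2
21: 4
17: 3
7: 1
15: 1
1: 0
23: 0
Sum: 0 + 1 + 4 + 3 + 2 + 4 + 3 + 1 + 1 + 0 + 0 = 19

19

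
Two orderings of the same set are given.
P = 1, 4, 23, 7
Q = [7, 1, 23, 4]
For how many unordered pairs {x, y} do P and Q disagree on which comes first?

Assign each item its position (1..4) in the first ordering, then rewrite the second ordering as that position sequence:
positions: 1→1, 4→2, 23→3, 7→4
second ordering as positions: [4, 1, 3, 2]
Discordant pairs = inversions in this position sequence.
4: 1, 3, 2 → 3
1: 0
3: 2 → 1
2: 0
Total: 3 + 0 + 1 + 0 = 4

4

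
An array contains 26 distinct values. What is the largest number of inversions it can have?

325 inversions

The maximum occurs when the array is in strictly decreasing order: every one of the C(26, 2) pairs is inverted.
C(26, 2) = 26·25/2 = 325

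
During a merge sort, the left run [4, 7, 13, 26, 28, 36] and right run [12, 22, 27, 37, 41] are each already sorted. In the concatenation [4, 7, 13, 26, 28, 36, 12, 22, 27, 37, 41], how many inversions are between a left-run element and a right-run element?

For each element r of the right run, count left-run elements greater than r:
r = 12: 13, 26, 28, 36 → 4
r = 22: 26, 28, 36 → 3
r = 27: 28, 36 → 2
r = 37: none → 0
r = 41: none → 0
Cross-inversions: 4 + 3 + 2 + 0 + 0 = 9

9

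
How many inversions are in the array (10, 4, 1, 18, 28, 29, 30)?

Element-by-element contributions:
10 → 4, 1 → 2
4 → 1 → 1
1 → none → 0
18 → none → 0
28 → none → 0
29 → none → 0
30 → none → 0
Sum: 2 + 1 + 0 + 0 + 0 + 0 + 0 = 3

3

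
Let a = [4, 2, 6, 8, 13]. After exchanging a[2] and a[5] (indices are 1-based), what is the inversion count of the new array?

Positions 2 and 5 hold 2 and 13; after swapping, the array is [4, 13, 6, 8, 2].
For each element, count later entries that are smaller:
4 → 2 → 1
13 → 6, 8, 2 → 3
6 → 2 → 1
8 → 2 → 1
2 → none → 0
Sum: 1 + 3 + 1 + 1 + 0 = 6

6 inversions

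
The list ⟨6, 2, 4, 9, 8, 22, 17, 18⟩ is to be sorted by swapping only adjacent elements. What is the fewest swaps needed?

Minimum adjacent swaps = number of inversions (each swap of adjacent out-of-order elements removes one inversion and no swap can remove more).
Count inversions — for each element, later elements that are smaller:
6: 2, 4 → 2
2: none → 0
4: none → 0
9: 8 → 1
8: none → 0
22: 17, 18 → 2
17: none → 0
18: none → 0
Total inversions: 2 + 0 + 0 + 1 + 0 + 2 + 0 + 0 = 5

5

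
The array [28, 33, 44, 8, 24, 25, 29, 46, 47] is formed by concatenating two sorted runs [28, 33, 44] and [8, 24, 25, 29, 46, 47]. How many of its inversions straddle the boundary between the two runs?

Take each right-half value and tally the left-half values above it:
r = 8: 28, 33, 44 → 3
r = 24: 28, 33, 44 → 3
r = 25: 28, 33, 44 → 3
r = 29: 33, 44 → 2
r = 46: none → 0
r = 47: none → 0
Cross-inversions: 3 + 3 + 3 + 2 + 0 + 0 = 11

11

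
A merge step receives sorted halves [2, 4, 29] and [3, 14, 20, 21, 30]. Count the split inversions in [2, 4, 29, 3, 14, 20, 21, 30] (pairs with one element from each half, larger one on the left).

For each element r of the right run, count left-run elements greater than r:
r = 3: 4, 29 → 2
r = 14: 29 → 1
r = 20: 29 → 1
r = 21: 29 → 1
r = 30: none → 0
Cross-inversions: 2 + 1 + 1 + 1 + 0 = 5

5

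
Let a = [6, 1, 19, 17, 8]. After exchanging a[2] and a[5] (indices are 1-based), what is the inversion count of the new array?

Positions 2 and 5 hold 1 and 8; after swapping, the array is [6, 8, 19, 17, 1].
Count, for each position, how many later elements it exceeds:
6 → 1 → 1
8 → 1 → 1
19 → 17, 1 → 2
17 → 1 → 1
1 → none → 0
Sum: 1 + 1 + 2 + 1 + 0 = 5

5 inversions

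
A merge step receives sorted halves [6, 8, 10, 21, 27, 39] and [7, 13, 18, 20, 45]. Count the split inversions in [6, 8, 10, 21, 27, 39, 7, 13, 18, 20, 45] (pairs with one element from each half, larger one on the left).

14 split inversions

Take each right-half value and tally the left-half values above it:
r = 7: 8, 10, 21, 27, 39 → 5
r = 13: 21, 27, 39 → 3
r = 18: 21, 27, 39 → 3
r = 20: 21, 27, 39 → 3
r = 45: none → 0
Cross-inversions: 5 + 3 + 3 + 3 + 0 = 14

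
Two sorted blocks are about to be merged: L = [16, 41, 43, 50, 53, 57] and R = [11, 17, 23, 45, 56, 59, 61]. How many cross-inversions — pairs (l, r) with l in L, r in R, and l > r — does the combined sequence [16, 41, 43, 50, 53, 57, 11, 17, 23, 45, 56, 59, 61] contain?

There are 20 split inversions.

For each element r of the right run, count left-run elements greater than r:
r = 11: 16, 41, 43, 50, 53, 57 → 6
r = 17: 41, 43, 50, 53, 57 → 5
r = 23: 41, 43, 50, 53, 57 → 5
r = 45: 50, 53, 57 → 3
r = 56: 57 → 1
r = 59: none → 0
r = 61: none → 0
Cross-inversions: 6 + 5 + 5 + 3 + 1 + 0 + 0 = 20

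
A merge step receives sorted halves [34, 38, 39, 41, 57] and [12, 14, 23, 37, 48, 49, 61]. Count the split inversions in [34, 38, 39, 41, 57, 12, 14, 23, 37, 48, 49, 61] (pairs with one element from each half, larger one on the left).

21

For each element r of the right run, count left-run elements greater than r:
r = 12: 34, 38, 39, 41, 57 → 5
r = 14: 34, 38, 39, 41, 57 → 5
r = 23: 34, 38, 39, 41, 57 → 5
r = 37: 38, 39, 41, 57 → 4
r = 48: 57 → 1
r = 49: 57 → 1
r = 61: none → 0
Cross-inversions: 5 + 5 + 5 + 4 + 1 + 1 + 0 = 21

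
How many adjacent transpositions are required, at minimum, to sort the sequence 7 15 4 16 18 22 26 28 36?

2

Minimum adjacent swaps = number of inversions (each swap of adjacent out-of-order elements removes one inversion and no swap can remove more).
Count inversions — for each element, later elements that are smaller:
7: 4 → 1
15: 4 → 1
4: none → 0
16: none → 0
18: none → 0
22: none → 0
26: none → 0
28: none → 0
36: none → 0
Total inversions: 1 + 1 + 0 + 0 + 0 + 0 + 0 + 0 + 0 = 2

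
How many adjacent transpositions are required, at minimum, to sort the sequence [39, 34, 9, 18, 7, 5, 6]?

The minimum number of adjacent swaps to sort an array equals its inversion count, since every such swap removes exactly one inversion.
Count inversions — for each element, later elements that are smaller:
39: 34, 9, 18, 7, 5, 6 → 6
34: 9, 18, 7, 5, 6 → 5
9: 7, 5, 6 → 3
18: 7, 5, 6 → 3
7: 5, 6 → 2
5: none → 0
6: none → 0
Total inversions: 6 + 5 + 3 + 3 + 2 + 0 + 0 = 19

19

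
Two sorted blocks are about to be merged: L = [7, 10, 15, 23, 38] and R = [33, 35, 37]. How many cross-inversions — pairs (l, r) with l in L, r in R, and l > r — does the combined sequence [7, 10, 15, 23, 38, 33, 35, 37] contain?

There are 3 cross-inversions.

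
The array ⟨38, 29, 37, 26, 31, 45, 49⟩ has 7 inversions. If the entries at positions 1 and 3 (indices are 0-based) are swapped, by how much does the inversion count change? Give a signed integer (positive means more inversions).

Positions 1 and 3 hold 29 and 26; after swapping, the array is [38, 26, 37, 29, 31, 45, 49].
Count, for each position, how many later elements it exceeds:
38 → 26, 37, 29, 31 → 4
26 → none → 0
37 → 29, 31 → 2
29 → none → 0
31 → none → 0
45 → none → 0
49 → none → 0
Sum: 4 + 0 + 2 + 0 + 0 + 0 + 0 = 6
Change: 6 − 7 = -1

-1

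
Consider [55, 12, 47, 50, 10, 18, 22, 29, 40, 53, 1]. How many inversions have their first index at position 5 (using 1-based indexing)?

The element at index 5 is 10.
Elements after it: 18, 22, 29, 40, 53, 1
Those smaller than 10: 1

1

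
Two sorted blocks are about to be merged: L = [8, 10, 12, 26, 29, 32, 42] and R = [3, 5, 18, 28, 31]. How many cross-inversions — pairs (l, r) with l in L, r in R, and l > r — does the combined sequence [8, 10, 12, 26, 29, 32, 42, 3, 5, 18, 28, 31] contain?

23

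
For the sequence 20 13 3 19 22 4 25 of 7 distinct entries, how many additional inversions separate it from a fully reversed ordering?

13

Maximum inversions for 7 distinct elements is C(7, 2) = 7·6/2 = 21.
Current inversions — for each element, count later smaller elements:
20: 4
13: 2
3: 0
19: 1
22: 1
4: 0
25: 0
Current total: 4 + 2 + 0 + 1 + 1 + 0 + 0 = 8
Shortfall: 21 − 8 = 13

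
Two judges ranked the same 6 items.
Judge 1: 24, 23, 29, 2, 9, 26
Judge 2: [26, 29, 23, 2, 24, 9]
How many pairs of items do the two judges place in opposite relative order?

9 discordant pairs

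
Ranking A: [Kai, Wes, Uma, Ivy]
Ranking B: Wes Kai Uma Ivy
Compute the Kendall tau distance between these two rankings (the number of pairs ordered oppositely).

Assign each item its position (1..4) in the first ordering, then rewrite the second ordering as that position sequence:
positions: Kai→1, Wes→2, Uma→3, Ivy→4
second ordering as positions: [2, 1, 3, 4]
Discordant pairs = inversions in this position sequence.
2: 1 → 1
1: 0
3: 0
4: 0
Total: 1 + 0 + 0 + 0 = 1

1 discordant pair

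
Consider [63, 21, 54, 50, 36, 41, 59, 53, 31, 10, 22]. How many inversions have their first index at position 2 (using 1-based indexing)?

The element at index 2 is 21.
Elements after it: 54, 50, 36, 41, 59, 53, 31, 10, 22
Those smaller than 21: 10

1 such element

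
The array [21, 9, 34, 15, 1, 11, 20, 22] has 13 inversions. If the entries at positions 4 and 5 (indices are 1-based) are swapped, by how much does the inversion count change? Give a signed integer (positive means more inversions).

Positions 4 and 5 hold 15 and 1; after swapping, the array is [21, 9, 34, 1, 15, 11, 20, 22].
Sweep left to right; for each value list the smaller values that follow it:
21: 5
9: 1
34: 5
1: 0
15: 1
11: 0
20: 0
22: 0
Sum: 5 + 1 + 5 + 0 + 1 + 0 + 0 + 0 = 12
Change: 12 − 13 = -1

-1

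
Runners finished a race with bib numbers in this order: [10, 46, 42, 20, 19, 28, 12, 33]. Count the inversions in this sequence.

There are 15 inversions.

Sweep left to right; for each value list the smaller values that follow it:
10 → none → 0
46 → 42, 20, 19, 28, 12, 33 → 6
42 → 20, 19, 28, 12, 33 → 5
20 → 19, 12 → 2
19 → 12 → 1
28 → 12 → 1
12 → none → 0
33 → none → 0
Sum: 0 + 6 + 5 + 2 + 1 + 1 + 0 + 0 = 15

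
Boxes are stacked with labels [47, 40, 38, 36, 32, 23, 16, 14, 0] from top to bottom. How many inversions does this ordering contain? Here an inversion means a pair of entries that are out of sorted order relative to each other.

36 out-of-order pairs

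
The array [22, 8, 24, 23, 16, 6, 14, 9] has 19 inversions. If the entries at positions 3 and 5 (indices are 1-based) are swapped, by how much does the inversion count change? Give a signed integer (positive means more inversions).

-3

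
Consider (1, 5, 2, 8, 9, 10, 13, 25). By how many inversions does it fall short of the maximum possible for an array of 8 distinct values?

27

Maximum inversions for 8 distinct elements is C(8, 2) = 8·7/2 = 28.
Current inversions — for each element, count later smaller elements:
1: 0
5: 1
2: 0
8: 0
9: 0
10: 0
13: 0
25: 0
Current total: 0 + 1 + 0 + 0 + 0 + 0 + 0 + 0 = 1
Shortfall: 28 − 1 = 27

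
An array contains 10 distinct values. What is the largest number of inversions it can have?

A reversed (strictly descending) arrangement makes every pair an inversion, giving C(10, 2) inversions.
C(10, 2) = 10·9/2 = 45

45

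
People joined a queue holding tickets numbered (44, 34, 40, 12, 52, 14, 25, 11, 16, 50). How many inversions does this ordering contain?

26 inversions

Count, for each position, how many later elements it exceeds:
44: 7
34: 5
40: 5
12: 1
52: 5
14: 1
25: 2
11: 0
16: 0
50: 0
Sum: 7 + 5 + 5 + 1 + 5 + 1 + 2 + 0 + 0 + 0 = 26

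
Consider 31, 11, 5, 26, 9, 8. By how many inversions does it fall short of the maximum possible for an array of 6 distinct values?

Maximum inversions for 6 distinct elements is C(6, 2) = 6·5/2 = 15.
Current inversions — for each element, count later smaller elements:
31: 5
11: 3
5: 0
26: 2
9: 1
8: 0
Current total: 5 + 3 + 0 + 2 + 1 + 0 = 11
Shortfall: 15 − 11 = 4

4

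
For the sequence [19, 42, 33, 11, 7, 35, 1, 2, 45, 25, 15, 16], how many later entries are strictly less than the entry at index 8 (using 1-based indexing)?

The element at index 8 is 2.
Elements after it: 45, 25, 15, 16
None of them are smaller than 2.

0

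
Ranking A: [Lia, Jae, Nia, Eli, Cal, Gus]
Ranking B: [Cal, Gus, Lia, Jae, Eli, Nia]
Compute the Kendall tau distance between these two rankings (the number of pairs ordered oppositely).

9

Assign each item its position (1..6) in the first ordering, then rewrite the second ordering as that position sequence:
positions: Lia→1, Jae→2, Nia→3, Eli→4, Cal→5, Gus→6
second ordering as positions: [5, 6, 1, 2, 4, 3]
Discordant pairs = inversions in this position sequence.
5: 1, 2, 4, 3 → 4
6: 1, 2, 4, 3 → 4
1: 0
2: 0
4: 3 → 1
3: 0
Total: 4 + 4 + 0 + 0 + 1 + 0 = 9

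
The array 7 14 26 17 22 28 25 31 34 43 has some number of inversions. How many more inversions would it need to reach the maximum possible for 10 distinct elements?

41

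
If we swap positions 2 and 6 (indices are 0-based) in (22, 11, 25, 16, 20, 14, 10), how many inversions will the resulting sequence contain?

There are 8 inversions.

Positions 2 and 6 hold 25 and 10; after swapping, the array is [22, 11, 10, 16, 20, 14, 25].
Count, for each position, how many later elements it exceeds:
22: 5
11: 1
10: 0
16: 1
20: 1
14: 0
25: 0
Sum: 5 + 1 + 0 + 1 + 1 + 0 + 0 = 8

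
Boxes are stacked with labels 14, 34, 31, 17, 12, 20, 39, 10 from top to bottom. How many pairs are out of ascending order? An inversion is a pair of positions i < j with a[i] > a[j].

Count, for each position, how many later elements it exceeds:
14: 2
34: 5
31: 4
17: 2
12: 1
20: 1
39: 1
10: 0
Sum: 2 + 5 + 4 + 2 + 1 + 1 + 1 + 0 = 16

16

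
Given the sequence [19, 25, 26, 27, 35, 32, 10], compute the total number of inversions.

For each element, count later entries that are smaller:
19 → 10 → 1
25 → 10 → 1
26 → 10 → 1
27 → 10 → 1
35 → 32, 10 → 2
32 → 10 → 1
10 → none → 0
Sum: 1 + 1 + 1 + 1 + 2 + 1 + 0 = 7

7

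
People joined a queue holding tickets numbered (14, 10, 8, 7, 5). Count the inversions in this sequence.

10

Listing every pair i<j with a[i]>a[j] (using 0-based positions):
(0,1): 14 > 10
(0,2): 14 > 8
(0,3): 14 > 7
(0,4): 14 > 5
(1,2): 10 > 8
(1,3): 10 > 7
(1,4): 10 > 5
(2,3): 8 > 7
(2,4): 8 > 5
(3,4): 7 > 5
That's 10 pairs.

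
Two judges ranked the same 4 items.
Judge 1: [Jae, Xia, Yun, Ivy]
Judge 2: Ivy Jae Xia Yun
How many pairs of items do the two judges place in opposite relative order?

Assign each item its position (1..4) in the first ordering, then rewrite the second ordering as that position sequence:
positions: Jae→1, Xia→2, Yun→3, Ivy→4
second ordering as positions: [4, 1, 2, 3]
Discordant pairs = inversions in this position sequence.
4: 1, 2, 3 → 3
1: 0
2: 0
3: 0
Total: 3 + 0 + 0 + 0 = 3

3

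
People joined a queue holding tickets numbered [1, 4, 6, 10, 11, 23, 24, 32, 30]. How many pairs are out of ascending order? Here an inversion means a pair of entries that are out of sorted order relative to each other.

For each element, count later entries that are smaller:
1 → none → 0
4 → none → 0
6 → none → 0
10 → none → 0
11 → none → 0
23 → none → 0
24 → none → 0
32 → 30 → 1
30 → none → 0
Sum: 0 + 0 + 0 + 0 + 0 + 0 + 0 + 1 + 0 = 1

Out-of-order pairs: 1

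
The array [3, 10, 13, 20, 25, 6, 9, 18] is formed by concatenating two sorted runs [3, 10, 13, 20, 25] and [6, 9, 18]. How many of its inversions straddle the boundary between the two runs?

10

Take each right-half value and tally the left-half values above it:
r = 6: 10, 13, 20, 25 → 4
r = 9: 10, 13, 20, 25 → 4
r = 18: 20, 25 → 2
Cross-inversions: 4 + 4 + 2 = 10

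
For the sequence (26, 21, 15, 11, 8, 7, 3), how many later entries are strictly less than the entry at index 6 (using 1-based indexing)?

The element at index 6 is 7.
Elements after it: 3
Those smaller than 7: 3

1 such element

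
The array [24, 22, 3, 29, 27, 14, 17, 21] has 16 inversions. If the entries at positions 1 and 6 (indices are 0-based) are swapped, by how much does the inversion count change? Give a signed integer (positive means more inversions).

-1

Positions 1 and 6 hold 22 and 17; after swapping, the array is [24, 17, 3, 29, 27, 14, 22, 21].
Count, for each position, how many later elements it exceeds:
24 → 17, 3, 14, 22, 21 → 5
17 → 3, 14 → 2
3 → none → 0
29 → 27, 14, 22, 21 → 4
27 → 14, 22, 21 → 3
14 → none → 0
22 → 21 → 1
21 → none → 0
Sum: 5 + 2 + 0 + 4 + 3 + 0 + 1 + 0 = 15
Change: 15 − 16 = -1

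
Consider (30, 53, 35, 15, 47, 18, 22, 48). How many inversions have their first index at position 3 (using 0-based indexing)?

The element at index 3 is 15.
Elements after it: 47, 18, 22, 48
None of them are smaller than 15.

0 such elements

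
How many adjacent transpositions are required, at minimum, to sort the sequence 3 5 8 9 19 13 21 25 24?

Swaps: 2

The minimum number of adjacent swaps to sort an array equals its inversion count, since every such swap removes exactly one inversion.
Count inversions — for each element, later elements that are smaller:
3: none → 0
5: none → 0
8: none → 0
9: none → 0
19: 13 → 1
13: none → 0
21: none → 0
25: 24 → 1
24: none → 0
Total inversions: 0 + 0 + 0 + 0 + 1 + 0 + 0 + 1 + 0 = 2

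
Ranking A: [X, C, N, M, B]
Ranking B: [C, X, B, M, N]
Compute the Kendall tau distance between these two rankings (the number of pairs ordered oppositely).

Assign each item its position (1..5) in the first ordering, then rewrite the second ordering as that position sequence:
positions: X→1, C→2, N→3, M→4, B→5
second ordering as positions: [2, 1, 5, 4, 3]
Discordant pairs = inversions in this position sequence.
2: 1 → 1
1: 0
5: 4, 3 → 2
4: 3 → 1
3: 0
Total: 1 + 0 + 2 + 1 + 0 = 4

4 discordant pairs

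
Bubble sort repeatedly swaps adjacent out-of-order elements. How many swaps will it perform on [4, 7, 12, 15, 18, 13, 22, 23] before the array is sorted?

2

The minimum number of adjacent swaps to sort an array equals its inversion count, since every such swap removes exactly one inversion.
Count inversions — for each element, later elements that are smaller:
4: none → 0
7: none → 0
12: none → 0
15: 13 → 1
18: 13 → 1
13: none → 0
22: none → 0
23: none → 0
Total inversions: 0 + 0 + 0 + 1 + 1 + 0 + 0 + 0 = 2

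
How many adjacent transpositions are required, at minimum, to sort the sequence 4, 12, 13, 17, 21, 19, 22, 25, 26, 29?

Minimum adjacent swaps = number of inversions (each swap of adjacent out-of-order elements removes one inversion and no swap can remove more).
Count inversions — for each element, later elements that are smaller:
4: none → 0
12: none → 0
13: none → 0
17: none → 0
21: 19 → 1
19: none → 0
22: none → 0
25: none → 0
26: none → 0
29: none → 0
Total inversions: 0 + 0 + 0 + 0 + 1 + 0 + 0 + 0 + 0 + 0 = 1

Swaps: 1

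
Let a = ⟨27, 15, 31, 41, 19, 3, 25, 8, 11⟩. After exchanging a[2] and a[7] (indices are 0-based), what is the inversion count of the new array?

Positions 2 and 7 hold 31 and 8; after swapping, the array is [27, 15, 8, 41, 19, 3, 25, 31, 11].
Count, for each position, how many later elements it exceeds:
27 → 15, 8, 19, 3, 25, 11 → 6
15 → 8, 3, 11 → 3
8 → 3 → 1
41 → 19, 3, 25, 31, 11 → 5
19 → 3, 11 → 2
3 → none → 0
25 → 11 → 1
31 → 11 → 1
11 → none → 0
Sum: 6 + 3 + 1 + 5 + 2 + 0 + 1 + 1 + 0 = 19

Inversions: 19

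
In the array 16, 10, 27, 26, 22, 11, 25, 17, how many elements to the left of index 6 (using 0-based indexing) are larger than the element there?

2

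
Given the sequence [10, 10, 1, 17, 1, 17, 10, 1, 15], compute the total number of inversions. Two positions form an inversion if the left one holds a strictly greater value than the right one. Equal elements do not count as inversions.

Inversions: 14

Sweep left to right; for each value list the smaller values that follow it:
10 → 1, 1, 1 → 3
10 → 1, 1, 1 → 3
1 → none → 0
17 → 1, 10, 1, 15 → 4
1 → none → 0
17 → 10, 1, 15 → 3
10 → 1 → 1
1 → none → 0
15 → none → 0
Sum: 3 + 3 + 0 + 4 + 0 + 3 + 1 + 0 + 0 = 14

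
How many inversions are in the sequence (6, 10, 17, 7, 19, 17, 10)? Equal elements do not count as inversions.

Inversions: 6

Count, for each position, how many later elements it exceeds:
6 → none → 0
10 → 7 → 1
17 → 7, 10 → 2
7 → none → 0
19 → 17, 10 → 2
17 → 10 → 1
10 → none → 0
Sum: 0 + 1 + 2 + 0 + 2 + 1 + 0 = 6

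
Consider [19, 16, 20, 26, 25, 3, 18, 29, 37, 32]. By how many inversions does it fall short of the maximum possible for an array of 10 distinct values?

33 inversions short

Maximum inversions for 10 distinct elements is C(10, 2) = 10·9/2 = 45.
Current inversions — for each element, count later smaller elements:
19: 3
16: 1
20: 2
26: 3
25: 2
3: 0
18: 0
29: 0
37: 1
32: 0
Current total: 3 + 1 + 2 + 3 + 2 + 0 + 0 + 0 + 1 + 0 = 12
Shortfall: 45 − 12 = 33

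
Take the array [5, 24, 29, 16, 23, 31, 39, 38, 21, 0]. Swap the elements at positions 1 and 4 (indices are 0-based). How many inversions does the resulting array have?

Positions 1 and 4 hold 24 and 23; after swapping, the array is [5, 23, 29, 16, 24, 31, 39, 38, 21, 0].
Count, for each position, how many later elements it exceeds:
5: 1
23: 3
29: 4
16: 1
24: 2
31: 2
39: 3
38: 2
21: 1
0: 0
Sum: 1 + 3 + 4 + 1 + 2 + 2 + 3 + 2 + 1 + 0 = 19

19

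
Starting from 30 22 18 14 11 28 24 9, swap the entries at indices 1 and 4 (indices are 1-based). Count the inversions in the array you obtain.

There are 15 inversions.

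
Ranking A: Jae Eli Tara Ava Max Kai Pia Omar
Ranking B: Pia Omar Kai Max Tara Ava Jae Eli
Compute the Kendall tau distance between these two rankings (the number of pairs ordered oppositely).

Assign each item its position (1..8) in the first ordering, then rewrite the second ordering as that position sequence:
positions: Jae→1, Eli→2, Tara→3, Ava→4, Max→5, Kai→6, Pia→7, Omar→8
second ordering as positions: [7, 8, 6, 5, 3, 4, 1, 2]
Discordant pairs = inversions in this position sequence.
7: 6, 5, 3, 4, 1, 2 → 6
8: 6, 5, 3, 4, 1, 2 → 6
6: 5, 3, 4, 1, 2 → 5
5: 3, 4, 1, 2 → 4
3: 1, 2 → 2
4: 1, 2 → 2
1: 0
2: 0
Total: 6 + 6 + 5 + 4 + 2 + 2 + 0 + 0 = 25

25 discordant pairs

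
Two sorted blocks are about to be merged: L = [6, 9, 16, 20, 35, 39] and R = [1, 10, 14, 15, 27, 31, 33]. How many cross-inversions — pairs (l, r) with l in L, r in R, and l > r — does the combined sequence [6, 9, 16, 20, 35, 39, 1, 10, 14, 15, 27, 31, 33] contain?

24

Count, for every r in R, how many entries of L exceed r:
r = 1: 6, 9, 16, 20, 35, 39 → 6
r = 10: 16, 20, 35, 39 → 4
r = 14: 16, 20, 35, 39 → 4
r = 15: 16, 20, 35, 39 → 4
r = 27: 35, 39 → 2
r = 31: 35, 39 → 2
r = 33: 35, 39 → 2
Cross-inversions: 6 + 4 + 4 + 4 + 2 + 2 + 2 = 24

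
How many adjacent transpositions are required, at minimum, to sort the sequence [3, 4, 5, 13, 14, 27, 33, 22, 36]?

The minimum number of adjacent swaps to sort an array equals its inversion count, since every such swap removes exactly one inversion.
Count inversions — for each element, later elements that are smaller:
3: none → 0
4: none → 0
5: none → 0
13: none → 0
14: none → 0
27: 22 → 1
33: 22 → 1
22: none → 0
36: none → 0
Total inversions: 0 + 0 + 0 + 0 + 0 + 1 + 1 + 0 + 0 = 2

2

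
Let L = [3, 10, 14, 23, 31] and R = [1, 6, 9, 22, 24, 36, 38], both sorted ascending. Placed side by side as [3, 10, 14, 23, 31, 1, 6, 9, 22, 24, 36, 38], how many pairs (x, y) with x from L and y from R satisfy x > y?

16 split inversions

Take each right-half value and tally the left-half values above it:
r = 1: 3, 10, 14, 23, 31 → 5
r = 6: 10, 14, 23, 31 → 4
r = 9: 10, 14, 23, 31 → 4
r = 22: 23, 31 → 2
r = 24: 31 → 1
r = 36: none → 0
r = 38: none → 0
Cross-inversions: 5 + 4 + 4 + 2 + 1 + 0 + 0 = 16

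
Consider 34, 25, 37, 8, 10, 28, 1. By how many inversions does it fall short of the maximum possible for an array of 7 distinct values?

6 inversions short

Maximum inversions for 7 distinct elements is C(7, 2) = 7·6/2 = 21.
Current inversions — for each element, count later smaller elements:
34: 5
25: 3
37: 4
8: 1
10: 1
28: 1
1: 0
Current total: 5 + 3 + 4 + 1 + 1 + 1 + 0 = 15
Shortfall: 21 − 15 = 6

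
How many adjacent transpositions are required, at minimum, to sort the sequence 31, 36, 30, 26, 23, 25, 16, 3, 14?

Swaps: 33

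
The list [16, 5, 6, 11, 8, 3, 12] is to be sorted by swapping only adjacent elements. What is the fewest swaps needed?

Each adjacent swap fixes exactly one inversion, so the minimum swap count equals the number of inversions.
Count inversions — for each element, later elements that are smaller:
16: 5, 6, 11, 8, 3, 12 → 6
5: 3 → 1
6: 3 → 1
11: 8, 3 → 2
8: 3 → 1
3: none → 0
12: none → 0
Total inversions: 6 + 1 + 1 + 2 + 1 + 0 + 0 = 11

11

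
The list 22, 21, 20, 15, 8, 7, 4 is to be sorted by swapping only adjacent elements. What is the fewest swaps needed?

Swaps: 21

Each adjacent swap fixes exactly one inversion, so the minimum swap count equals the number of inversions.
Count inversions — for each element, later elements that are smaller:
22: 21, 20, 15, 8, 7, 4 → 6
21: 20, 15, 8, 7, 4 → 5
20: 15, 8, 7, 4 → 4
15: 8, 7, 4 → 3
8: 7, 4 → 2
7: 4 → 1
4: none → 0
Total inversions: 6 + 5 + 4 + 3 + 2 + 1 + 0 = 21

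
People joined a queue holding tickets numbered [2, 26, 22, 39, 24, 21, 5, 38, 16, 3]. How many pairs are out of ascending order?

Element-by-element contributions:
2: 0
26: 6
22: 4
39: 6
24: 4
21: 3
5: 1
38: 2
16: 1
3: 0
Sum: 0 + 6 + 4 + 6 + 4 + 3 + 1 + 2 + 1 + 0 = 27

27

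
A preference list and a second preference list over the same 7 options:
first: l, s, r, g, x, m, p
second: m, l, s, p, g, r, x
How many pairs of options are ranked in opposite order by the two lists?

9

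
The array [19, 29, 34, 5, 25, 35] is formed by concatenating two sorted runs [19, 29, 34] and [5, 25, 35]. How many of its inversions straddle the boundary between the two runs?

5

For each element r of the right run, count left-run elements greater than r:
r = 5: 19, 29, 34 → 3
r = 25: 29, 34 → 2
r = 35: none → 0
Cross-inversions: 3 + 2 + 0 = 5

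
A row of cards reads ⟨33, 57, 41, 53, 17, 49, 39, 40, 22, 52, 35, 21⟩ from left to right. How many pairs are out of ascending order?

Sweep left to right; for each value list the smaller values that follow it:
33: 3
57: 10
41: 6
53: 8
17: 0
49: 5
39: 3
40: 3
22: 1
52: 2
35: 1
21: 0
Sum: 3 + 10 + 6 + 8 + 0 + 5 + 3 + 3 + 1 + 2 + 1 + 0 = 42

42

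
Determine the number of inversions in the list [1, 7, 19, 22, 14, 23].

2 inversions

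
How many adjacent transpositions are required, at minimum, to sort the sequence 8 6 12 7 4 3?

12 swaps

The minimum number of adjacent swaps to sort an array equals its inversion count, since every such swap removes exactly one inversion.
Count inversions — for each element, later elements that are smaller:
8: 6, 7, 4, 3 → 4
6: 4, 3 → 2
12: 7, 4, 3 → 3
7: 4, 3 → 2
4: 3 → 1
3: none → 0
Total inversions: 4 + 2 + 3 + 2 + 1 + 0 = 12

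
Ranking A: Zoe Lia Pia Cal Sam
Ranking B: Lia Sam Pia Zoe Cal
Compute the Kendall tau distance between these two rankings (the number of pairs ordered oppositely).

Discordant pairs: 5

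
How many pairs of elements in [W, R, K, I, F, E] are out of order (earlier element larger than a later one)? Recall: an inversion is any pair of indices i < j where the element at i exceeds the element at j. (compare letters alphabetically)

Sweep left to right; for each value list the smaller values that follow it:
W: 5
R: 4
K: 3
I: 2
F: 1
E: 0
Sum: 5 + 4 + 3 + 2 + 1 + 0 = 15

15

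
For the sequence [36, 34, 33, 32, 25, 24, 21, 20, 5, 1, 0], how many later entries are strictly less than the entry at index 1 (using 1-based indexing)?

10

The element at index 1 is 36.
Elements after it: 34, 33, 32, 25, 24, 21, 20, 5, 1, 0
Those smaller than 36: 34, 33, 32, 25, 24, 21, 20, 5, 1, 0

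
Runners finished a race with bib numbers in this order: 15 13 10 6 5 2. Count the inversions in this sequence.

Count, for each position, how many later elements it exceeds:
15 → 13, 10, 6, 5, 2 → 5
13 → 10, 6, 5, 2 → 4
10 → 6, 5, 2 → 3
6 → 5, 2 → 2
5 → 2 → 1
2 → none → 0
Sum: 5 + 4 + 3 + 2 + 1 + 0 = 15

15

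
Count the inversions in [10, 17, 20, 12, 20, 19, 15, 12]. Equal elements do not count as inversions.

13

Sweep left to right; for each value list the smaller values that follow it:
10: 0
17: 3
20: 4
12: 0
20: 3
19: 2
15: 1
12: 0
Sum: 0 + 3 + 4 + 0 + 3 + 2 + 1 + 0 = 13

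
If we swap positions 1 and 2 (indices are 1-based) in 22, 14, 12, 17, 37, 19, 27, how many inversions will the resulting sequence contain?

Positions 1 and 2 hold 22 and 14; after swapping, the array is [14, 22, 12, 17, 37, 19, 27].
For each element, count later entries that are smaller:
14 → 12 → 1
22 → 12, 17, 19 → 3
12 → none → 0
17 → none → 0
37 → 19, 27 → 2
19 → none → 0
27 → none → 0
Sum: 1 + 3 + 0 + 0 + 2 + 0 + 0 = 6

Inversions: 6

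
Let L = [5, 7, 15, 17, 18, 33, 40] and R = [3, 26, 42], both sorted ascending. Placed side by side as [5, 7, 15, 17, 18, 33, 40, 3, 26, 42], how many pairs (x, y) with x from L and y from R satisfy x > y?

9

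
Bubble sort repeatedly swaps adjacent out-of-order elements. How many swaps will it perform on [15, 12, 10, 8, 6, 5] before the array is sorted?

The minimum number of adjacent swaps to sort an array equals its inversion count, since every such swap removes exactly one inversion.
Count inversions — for each element, later elements that are smaller:
15: 12, 10, 8, 6, 5 → 5
12: 10, 8, 6, 5 → 4
10: 8, 6, 5 → 3
8: 6, 5 → 2
6: 5 → 1
5: none → 0
Total inversions: 5 + 4 + 3 + 2 + 1 + 0 = 15

15 swaps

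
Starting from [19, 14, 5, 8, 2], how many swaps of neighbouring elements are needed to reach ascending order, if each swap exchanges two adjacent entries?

Each adjacent swap fixes exactly one inversion, so the minimum swap count equals the number of inversions.
Count inversions — for each element, later elements that are smaller:
19: 14, 5, 8, 2 → 4
14: 5, 8, 2 → 3
5: 2 → 1
8: 2 → 1
2: none → 0
Total inversions: 4 + 3 + 1 + 1 + 0 = 9

9 adjacent swaps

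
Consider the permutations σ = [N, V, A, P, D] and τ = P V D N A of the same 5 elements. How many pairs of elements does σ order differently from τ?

Assign each item its position (1..5) in the first ordering, then rewrite the second ordering as that position sequence:
positions: N→1, V→2, A→3, P→4, D→5
second ordering as positions: [4, 2, 5, 1, 3]
Discordant pairs = inversions in this position sequence.
4: 2, 1, 3 → 3
2: 1 → 1
5: 1, 3 → 2
1: 0
3: 0
Total: 3 + 1 + 2 + 0 + 0 = 6

6 discordant pairs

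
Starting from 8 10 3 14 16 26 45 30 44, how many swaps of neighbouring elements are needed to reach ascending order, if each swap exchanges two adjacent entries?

There are 4 swaps.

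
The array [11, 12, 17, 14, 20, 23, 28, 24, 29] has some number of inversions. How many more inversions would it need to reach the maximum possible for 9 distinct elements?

34 inversions short

Maximum inversions for 9 distinct elements is C(9, 2) = 9·8/2 = 36.
Current inversions — for each element, count later smaller elements:
11: 0
12: 0
17: 1
14: 0
20: 0
23: 0
28: 1
24: 0
29: 0
Current total: 0 + 0 + 1 + 0 + 0 + 0 + 1 + 0 + 0 = 2
Shortfall: 36 − 2 = 34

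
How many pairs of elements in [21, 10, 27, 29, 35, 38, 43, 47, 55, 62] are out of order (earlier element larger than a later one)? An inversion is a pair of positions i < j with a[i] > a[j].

Element-by-element contributions:
21 → 10 → 1
10 → none → 0
27 → none → 0
29 → none → 0
35 → none → 0
38 → none → 0
43 → none → 0
47 → none → 0
55 → none → 0
62 → none → 0
Sum: 1 + 0 + 0 + 0 + 0 + 0 + 0 + 0 + 0 + 0 = 1

1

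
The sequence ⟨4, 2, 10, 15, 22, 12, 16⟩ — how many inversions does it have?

4

Count, for each position, how many later elements it exceeds:
4 → 2 → 1
2 → none → 0
10 → none → 0
15 → 12 → 1
22 → 12, 16 → 2
12 → none → 0
16 → none → 0
Sum: 1 + 0 + 0 + 1 + 2 + 0 + 0 = 4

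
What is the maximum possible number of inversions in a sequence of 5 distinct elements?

A reversed (strictly descending) arrangement makes every pair an inversion, giving C(5, 2) inversions.
C(5, 2) = 5·4/2 = 10

10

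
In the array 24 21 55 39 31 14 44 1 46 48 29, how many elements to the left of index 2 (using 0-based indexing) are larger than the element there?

0

The element at index 2 is 55.
Elements before it: 24, 21
None of them are larger than 55.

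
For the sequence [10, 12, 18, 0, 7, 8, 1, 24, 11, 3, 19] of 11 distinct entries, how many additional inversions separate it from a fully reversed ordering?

30

Maximum inversions for 11 distinct elements is C(11, 2) = 11·10/2 = 55.
Current inversions — for each element, count later smaller elements:
10: 5
12: 6
18: 6
0: 0
7: 2
8: 2
1: 0
24: 3
11: 1
3: 0
19: 0
Current total: 5 + 6 + 6 + 0 + 2 + 2 + 0 + 3 + 1 + 0 + 0 = 25
Shortfall: 55 − 25 = 30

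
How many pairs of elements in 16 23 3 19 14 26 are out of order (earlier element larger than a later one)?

Element-by-element contributions:
16: 2
23: 3
3: 0
19: 1
14: 0
26: 0
Sum: 2 + 3 + 0 + 1 + 0 + 0 = 6

6 out-of-order pairs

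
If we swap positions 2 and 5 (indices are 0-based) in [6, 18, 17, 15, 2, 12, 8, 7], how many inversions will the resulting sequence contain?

Positions 2 and 5 hold 17 and 12; after swapping, the array is [6, 18, 12, 15, 2, 17, 8, 7].
Sweep left to right; for each value list the smaller values that follow it:
6 → 2 → 1
18 → 12, 15, 2, 17, 8, 7 → 6
12 → 2, 8, 7 → 3
15 → 2, 8, 7 → 3
2 → none → 0
17 → 8, 7 → 2
8 → 7 → 1
7 → none → 0
Sum: 1 + 6 + 3 + 3 + 0 + 2 + 1 + 0 = 16

16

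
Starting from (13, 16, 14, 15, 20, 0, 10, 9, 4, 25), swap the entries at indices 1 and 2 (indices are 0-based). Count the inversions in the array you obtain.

Positions 1 and 2 hold 16 and 14; after swapping, the array is [13, 14, 16, 15, 20, 0, 10, 9, 4, 25].
Sweep left to right; for each value list the smaller values that follow it:
13 → 0, 10, 9, 4 → 4
14 → 0, 10, 9, 4 → 4
16 → 15, 0, 10, 9, 4 → 5
15 → 0, 10, 9, 4 → 4
20 → 0, 10, 9, 4 → 4
0 → none → 0
10 → 9, 4 → 2
9 → 4 → 1
4 → none → 0
25 → none → 0
Sum: 4 + 4 + 5 + 4 + 4 + 0 + 2 + 1 + 0 + 0 = 24

24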